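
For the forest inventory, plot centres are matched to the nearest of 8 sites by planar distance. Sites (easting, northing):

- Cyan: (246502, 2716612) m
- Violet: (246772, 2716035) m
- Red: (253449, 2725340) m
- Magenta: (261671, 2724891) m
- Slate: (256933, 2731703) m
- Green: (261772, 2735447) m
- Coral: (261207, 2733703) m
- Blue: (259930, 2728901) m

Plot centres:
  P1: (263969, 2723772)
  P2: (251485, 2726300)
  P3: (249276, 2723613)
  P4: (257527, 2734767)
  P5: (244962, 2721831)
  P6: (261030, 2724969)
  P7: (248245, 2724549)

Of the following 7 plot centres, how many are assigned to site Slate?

P1 → Magenta
P2 → Red
P3 → Red
P4 → Slate
P5 → Cyan
P6 → Magenta
P7 → Red
1 of the 7 goes to Slate.

1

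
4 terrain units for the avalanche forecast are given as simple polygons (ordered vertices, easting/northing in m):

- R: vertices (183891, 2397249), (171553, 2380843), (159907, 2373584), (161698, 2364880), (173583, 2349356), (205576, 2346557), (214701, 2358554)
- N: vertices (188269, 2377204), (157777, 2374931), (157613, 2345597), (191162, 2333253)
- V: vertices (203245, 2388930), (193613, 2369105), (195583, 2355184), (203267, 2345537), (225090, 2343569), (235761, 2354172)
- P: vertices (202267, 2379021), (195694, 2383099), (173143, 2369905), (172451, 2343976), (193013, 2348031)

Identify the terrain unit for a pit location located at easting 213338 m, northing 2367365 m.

V

Cast a ray rightward from (213338, 2367365). For each polygon, the edges (by vertex number in listed order) whose endpoints lie on opposite sides of northing = 2367365, where each meets that height, and whether that is right or left of the point:
R: 3–4 at easting≈161186.7 (left), 7–1 at easting≈207685.4 (left) → 0 crossings.
N: 2–3 at easting≈157734.7 (left), 4–1 at easting≈188916.6 (left) → 0 crossings.
V: 2–3 at easting≈193859.2 (left), 6–1 at easting≈223419.0 (right) → 1 crossing.
P: 3–4 at easting≈173075.2 (left), 5–1 at easting≈198786.4 (left) → 0 crossings.
Only V has an odd count, so the point is inside V.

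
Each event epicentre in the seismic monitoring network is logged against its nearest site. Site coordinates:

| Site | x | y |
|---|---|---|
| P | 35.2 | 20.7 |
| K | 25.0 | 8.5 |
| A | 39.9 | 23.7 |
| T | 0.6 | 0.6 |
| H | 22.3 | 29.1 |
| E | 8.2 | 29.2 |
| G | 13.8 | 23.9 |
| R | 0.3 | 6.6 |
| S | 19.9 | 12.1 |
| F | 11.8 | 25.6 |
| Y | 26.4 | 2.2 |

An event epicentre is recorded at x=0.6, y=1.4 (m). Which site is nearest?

Squared distances to each site:
P: 1569.650; K: 645.770; A: 2041.780; T: 0.640; H: 1238.180; E: 830.600; G: 680.490; R: 27.130; S: 486.980; F: 711.080; Y: 666.280.
Minimum at T.

T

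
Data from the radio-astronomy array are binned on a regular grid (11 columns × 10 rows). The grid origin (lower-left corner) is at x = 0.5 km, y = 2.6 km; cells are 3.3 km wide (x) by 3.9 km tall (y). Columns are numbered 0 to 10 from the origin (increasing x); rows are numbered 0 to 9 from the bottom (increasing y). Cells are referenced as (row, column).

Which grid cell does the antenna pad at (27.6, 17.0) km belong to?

Column index: ⌊(27.6 − 0.5) / 3.3⌋ = ⌊8.212⌋ = 8
Row offset from origin: ⌊(17.0 − 2.6) / 3.9⌋ = ⌊3.692⌋ = 3 → row 3

(3, 8)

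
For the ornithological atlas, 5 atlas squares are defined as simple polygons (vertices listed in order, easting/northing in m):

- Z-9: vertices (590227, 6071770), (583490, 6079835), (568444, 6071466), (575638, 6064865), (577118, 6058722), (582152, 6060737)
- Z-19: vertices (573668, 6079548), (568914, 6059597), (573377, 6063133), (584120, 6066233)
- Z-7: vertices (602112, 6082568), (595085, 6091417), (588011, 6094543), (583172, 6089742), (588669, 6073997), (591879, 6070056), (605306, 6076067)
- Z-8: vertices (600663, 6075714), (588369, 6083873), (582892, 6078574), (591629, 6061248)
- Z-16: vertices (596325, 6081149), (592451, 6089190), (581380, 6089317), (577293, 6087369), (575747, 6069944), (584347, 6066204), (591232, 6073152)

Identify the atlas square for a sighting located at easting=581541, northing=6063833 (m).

Z-9

Cast a ray rightward from (581541, 6063833). For each polygon, the edges (by vertex number in listed order) whose endpoints lie on opposite sides of northing = 6063833, where each meets that height, and whether that is right or left of the point:
Z-9: 4–5 at easting≈575886.6 (left), 6–1 at easting≈584417.9 (right) → 1 crossing.
Z-19: 1–2 at easting≈569923.4 (left), 3–4 at easting≈575802.8 (left) → 0 crossings.
Z-7: no edge straddles that height → 0 crossings.
Z-8: 3–4 at easting≈590325.5 (right), 4–1 at easting≈593243.3 (right) → 2 crossings.
Z-16: no edge straddles that height → 0 crossings.
Only Z-9 has an odd count, so the point is inside Z-9.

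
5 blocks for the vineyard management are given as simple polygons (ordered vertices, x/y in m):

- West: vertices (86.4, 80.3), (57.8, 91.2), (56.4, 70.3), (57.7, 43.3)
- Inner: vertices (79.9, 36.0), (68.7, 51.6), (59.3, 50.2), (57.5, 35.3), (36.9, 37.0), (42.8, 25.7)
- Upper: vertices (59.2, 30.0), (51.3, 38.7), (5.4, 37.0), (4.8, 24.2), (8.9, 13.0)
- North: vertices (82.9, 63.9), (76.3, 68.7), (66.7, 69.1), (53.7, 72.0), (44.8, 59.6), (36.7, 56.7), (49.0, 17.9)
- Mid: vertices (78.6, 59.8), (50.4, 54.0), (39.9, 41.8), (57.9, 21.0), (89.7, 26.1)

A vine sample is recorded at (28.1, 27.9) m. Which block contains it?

Upper

Cast a ray rightward from (28.1, 27.9). For each polygon, the edges (by vertex number in listed order) whose endpoints lie on opposite sides of y = 27.9, where each meets that height, and whether that is right or left of the point:
West: no edge straddles that height → 0 crossings.
Inner: 5–6 at x≈41.65 (right), 6–1 at x≈50.72 (right) → 2 crossings.
Upper: 3–4 at x≈4.97 (left), 5–1 at x≈52.99 (right) → 1 crossing.
North: 6–7 at x≈45.83 (right), 7–1 at x≈56.37 (right) → 2 crossings.
Mid: 3–4 at x≈51.93 (right), 5–1 at x≈89.11 (right) → 2 crossings.
Only Upper has an odd count, so the point is inside Upper.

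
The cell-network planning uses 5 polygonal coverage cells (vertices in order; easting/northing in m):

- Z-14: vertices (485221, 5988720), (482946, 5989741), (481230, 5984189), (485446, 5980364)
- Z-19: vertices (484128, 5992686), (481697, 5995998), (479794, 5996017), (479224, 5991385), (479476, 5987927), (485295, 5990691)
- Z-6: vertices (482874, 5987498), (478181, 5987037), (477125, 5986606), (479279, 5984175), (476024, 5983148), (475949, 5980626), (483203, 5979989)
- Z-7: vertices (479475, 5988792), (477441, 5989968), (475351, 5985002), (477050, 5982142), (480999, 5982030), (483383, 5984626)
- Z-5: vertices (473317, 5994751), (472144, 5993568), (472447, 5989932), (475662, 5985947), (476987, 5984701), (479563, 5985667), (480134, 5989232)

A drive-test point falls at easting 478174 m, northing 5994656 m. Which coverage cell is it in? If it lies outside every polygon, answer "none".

Cast a ray rightward from (478174, 5994656). For each polygon, the edges (by vertex number in listed order) whose endpoints lie on opposite sides of northing = 5994656, where each meets that height, and whether that is right or left of the point:
Z-14: no edge straddles that height → 0 crossings.
Z-19: 1–2 at easting≈482682.0 (right), 3–4 at easting≈479626.5 (right) → 2 crossings.
Z-6: no edge straddles that height → 0 crossings.
Z-7: no edge straddles that height → 0 crossings.
Z-5: 1–2 at easting≈473222.8 (left), 7–1 at easting≈473434.3 (left) → 0 crossings.
All counts are even, so the point lies outside every listed polygon.

none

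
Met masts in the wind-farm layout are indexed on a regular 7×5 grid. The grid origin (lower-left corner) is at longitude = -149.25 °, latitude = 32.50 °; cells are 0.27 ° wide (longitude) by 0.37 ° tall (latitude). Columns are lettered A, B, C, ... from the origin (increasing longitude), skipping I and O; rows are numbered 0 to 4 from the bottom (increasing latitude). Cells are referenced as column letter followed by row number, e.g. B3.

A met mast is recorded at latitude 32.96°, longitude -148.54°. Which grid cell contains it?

C1

Column index: ⌊(-148.54 − -149.25) / 0.27⌋ = ⌊2.630⌋ = 2 → column C
Row offset from origin: ⌊(32.96 − 32.50) / 0.37⌋ = ⌊1.243⌋ = 1 → row 1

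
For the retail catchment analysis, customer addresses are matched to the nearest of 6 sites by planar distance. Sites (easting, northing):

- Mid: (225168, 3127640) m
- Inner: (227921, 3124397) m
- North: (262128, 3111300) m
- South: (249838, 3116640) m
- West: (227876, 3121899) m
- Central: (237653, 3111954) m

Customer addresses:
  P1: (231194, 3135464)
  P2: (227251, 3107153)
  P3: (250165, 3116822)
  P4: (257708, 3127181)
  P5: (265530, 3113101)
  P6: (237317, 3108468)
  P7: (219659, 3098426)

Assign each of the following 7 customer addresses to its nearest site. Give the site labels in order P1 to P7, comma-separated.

P1 → Mid (d²=97527652.00)
P2 → Central (d²=131251205.00)
P3 → South (d²=140053.00)
P4 → South (d²=173049581.00)
P5 → North (d²=14817205.00)
P6 → Central (d²=12265092.00)
P7 → Central (d²=506790820.00)

Mid, Central, South, South, North, Central, Central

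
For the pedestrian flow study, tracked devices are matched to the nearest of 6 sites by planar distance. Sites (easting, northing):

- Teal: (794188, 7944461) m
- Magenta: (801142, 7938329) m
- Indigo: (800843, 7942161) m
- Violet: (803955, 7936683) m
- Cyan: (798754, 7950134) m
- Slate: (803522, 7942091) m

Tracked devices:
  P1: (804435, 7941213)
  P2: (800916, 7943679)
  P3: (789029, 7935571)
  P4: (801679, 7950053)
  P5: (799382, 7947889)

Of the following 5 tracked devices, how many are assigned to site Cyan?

P1 → Slate
P2 → Indigo
P3 → Teal
P4 → Cyan
P5 → Cyan
2 of the 5 go to Cyan.

2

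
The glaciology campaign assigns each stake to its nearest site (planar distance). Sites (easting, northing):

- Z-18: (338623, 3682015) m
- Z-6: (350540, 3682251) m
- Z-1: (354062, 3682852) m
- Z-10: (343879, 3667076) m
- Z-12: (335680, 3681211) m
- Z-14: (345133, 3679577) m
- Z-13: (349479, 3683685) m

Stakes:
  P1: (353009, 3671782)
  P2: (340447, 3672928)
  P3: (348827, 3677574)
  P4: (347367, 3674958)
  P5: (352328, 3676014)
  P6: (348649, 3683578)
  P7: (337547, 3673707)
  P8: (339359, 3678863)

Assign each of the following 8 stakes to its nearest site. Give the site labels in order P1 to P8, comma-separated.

P1 → Z-10 (d²=105503336.00)
P2 → Z-10 (d²=46024528.00)
P3 → Z-14 (d²=17657645.00)
P4 → Z-14 (d²=26325917.00)
P5 → Z-6 (d²=42097113.00)
P6 → Z-13 (d²=700349.00)
P7 → Z-12 (d²=59795705.00)
P8 → Z-18 (d²=10476800.00)

Z-10, Z-10, Z-14, Z-14, Z-6, Z-13, Z-12, Z-18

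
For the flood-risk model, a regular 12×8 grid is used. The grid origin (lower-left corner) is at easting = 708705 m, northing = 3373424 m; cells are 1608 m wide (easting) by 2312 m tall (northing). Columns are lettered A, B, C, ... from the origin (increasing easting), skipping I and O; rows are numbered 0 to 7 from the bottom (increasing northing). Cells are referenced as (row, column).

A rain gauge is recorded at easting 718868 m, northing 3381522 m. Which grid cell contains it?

(3, G)

Column index: ⌊(718868 − 708705) / 1608⌋ = ⌊6.320⌋ = 6 → column G
Row offset from origin: ⌊(3381522 − 3373424) / 2312⌋ = ⌊3.503⌋ = 3 → row 3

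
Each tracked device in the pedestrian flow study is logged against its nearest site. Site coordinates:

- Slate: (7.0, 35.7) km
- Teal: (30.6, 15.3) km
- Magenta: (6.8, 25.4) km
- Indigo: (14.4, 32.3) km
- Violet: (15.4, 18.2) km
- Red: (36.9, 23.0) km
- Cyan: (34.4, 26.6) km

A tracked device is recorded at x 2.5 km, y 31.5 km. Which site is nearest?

Squared distances to each site:
Slate: 37.890; Teal: 1052.050; Magenta: 55.700; Indigo: 142.250; Violet: 343.300; Red: 1255.610; Cyan: 1041.620.
Minimum at Slate.

Slate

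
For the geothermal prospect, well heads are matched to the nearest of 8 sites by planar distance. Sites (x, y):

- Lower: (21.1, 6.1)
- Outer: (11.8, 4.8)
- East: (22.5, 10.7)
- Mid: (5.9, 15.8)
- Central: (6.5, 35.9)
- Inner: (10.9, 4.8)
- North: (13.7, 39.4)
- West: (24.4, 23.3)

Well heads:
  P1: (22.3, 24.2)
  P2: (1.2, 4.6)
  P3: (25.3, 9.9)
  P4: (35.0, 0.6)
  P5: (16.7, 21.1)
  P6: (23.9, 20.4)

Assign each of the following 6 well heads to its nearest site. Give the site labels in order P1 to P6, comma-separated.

West, Inner, East, Lower, West, West

P1 → West (d²=5.22)
P2 → Inner (d²=94.13)
P3 → East (d²=8.48)
P4 → Lower (d²=223.46)
P5 → West (d²=64.13)
P6 → West (d²=8.66)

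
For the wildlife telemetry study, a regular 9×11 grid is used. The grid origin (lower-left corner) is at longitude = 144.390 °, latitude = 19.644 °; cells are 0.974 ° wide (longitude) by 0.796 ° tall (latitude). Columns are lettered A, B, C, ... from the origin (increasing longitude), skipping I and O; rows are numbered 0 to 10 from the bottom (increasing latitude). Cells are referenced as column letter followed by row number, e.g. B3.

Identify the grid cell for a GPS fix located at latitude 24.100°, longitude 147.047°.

Column index: ⌊(147.047 − 144.390) / 0.974⌋ = ⌊2.728⌋ = 2 → column C
Row offset from origin: ⌊(24.100 − 19.644) / 0.796⌋ = ⌊5.598⌋ = 5 → row 5

C5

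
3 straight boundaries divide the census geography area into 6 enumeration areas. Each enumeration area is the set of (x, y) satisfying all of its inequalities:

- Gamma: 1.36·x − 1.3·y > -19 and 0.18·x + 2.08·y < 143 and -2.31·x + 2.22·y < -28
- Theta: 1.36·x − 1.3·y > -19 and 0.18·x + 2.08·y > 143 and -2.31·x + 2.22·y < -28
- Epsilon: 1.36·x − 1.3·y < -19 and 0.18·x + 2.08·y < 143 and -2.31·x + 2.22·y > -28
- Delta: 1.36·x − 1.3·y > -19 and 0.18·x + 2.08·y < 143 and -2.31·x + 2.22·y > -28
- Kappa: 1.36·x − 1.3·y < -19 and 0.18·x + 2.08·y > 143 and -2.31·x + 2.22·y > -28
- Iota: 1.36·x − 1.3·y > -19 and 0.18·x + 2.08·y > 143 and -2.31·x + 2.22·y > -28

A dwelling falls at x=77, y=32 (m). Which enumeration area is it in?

1.36·77 − 1.3·32 = 63.120, which is > -19
0.18·77 + 2.08·32 = 80.420, which is < 143
-2.31·77 + 2.22·32 = -106.830, which is < -28
This sign pattern matches Gamma.

Gamma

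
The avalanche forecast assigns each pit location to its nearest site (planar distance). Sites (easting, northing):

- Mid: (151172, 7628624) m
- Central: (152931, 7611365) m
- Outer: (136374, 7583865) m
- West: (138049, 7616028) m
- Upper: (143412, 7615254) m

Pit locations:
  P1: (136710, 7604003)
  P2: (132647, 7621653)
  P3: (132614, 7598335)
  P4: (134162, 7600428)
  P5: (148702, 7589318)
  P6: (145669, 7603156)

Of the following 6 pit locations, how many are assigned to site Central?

1

P1 → West
P2 → West
P3 → Outer
P4 → West
P5 → Outer
P6 → Central
1 of the 6 goes to Central.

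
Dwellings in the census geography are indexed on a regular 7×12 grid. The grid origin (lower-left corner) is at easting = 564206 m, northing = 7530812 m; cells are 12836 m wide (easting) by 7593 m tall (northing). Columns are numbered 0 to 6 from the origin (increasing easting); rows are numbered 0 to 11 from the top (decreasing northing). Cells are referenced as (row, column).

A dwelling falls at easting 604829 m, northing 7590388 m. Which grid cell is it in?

(4, 3)

Column index: ⌊(604829 − 564206) / 12836⌋ = ⌊3.165⌋ = 3
Row offset from origin: ⌊(7590388 − 7530812) / 7593⌋ = ⌊7.846⌋ = 7 → row 4 (counted from top)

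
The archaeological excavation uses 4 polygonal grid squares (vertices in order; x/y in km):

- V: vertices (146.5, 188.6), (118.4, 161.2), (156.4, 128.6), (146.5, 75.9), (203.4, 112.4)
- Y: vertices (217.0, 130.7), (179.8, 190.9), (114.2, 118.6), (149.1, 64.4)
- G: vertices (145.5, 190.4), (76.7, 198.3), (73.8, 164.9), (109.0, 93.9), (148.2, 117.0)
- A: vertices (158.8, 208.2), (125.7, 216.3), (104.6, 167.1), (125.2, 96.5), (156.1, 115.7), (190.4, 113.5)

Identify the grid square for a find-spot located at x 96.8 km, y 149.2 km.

G

Cast a ray rightward from (96.8, 149.2). For each polygon, the edges (by vertex number in listed order) whose endpoints lie on opposite sides of y = 149.2, where each meets that height, and whether that is right or left of the point:
V: 2–3 at x≈132.39 (right), 5–1 at x≈175.92 (right) → 2 crossings.
Y: 1–2 at x≈205.57 (right), 2–3 at x≈141.96 (right) → 2 crossings.
G: 3–4 at x≈81.58 (left), 5–1 at x≈147.02 (right) → 1 crossing.
A: 3–4 at x≈109.82 (right), 6–1 at x≈178.49 (right) → 2 crossings.
Only G has an odd count, so the point is inside G.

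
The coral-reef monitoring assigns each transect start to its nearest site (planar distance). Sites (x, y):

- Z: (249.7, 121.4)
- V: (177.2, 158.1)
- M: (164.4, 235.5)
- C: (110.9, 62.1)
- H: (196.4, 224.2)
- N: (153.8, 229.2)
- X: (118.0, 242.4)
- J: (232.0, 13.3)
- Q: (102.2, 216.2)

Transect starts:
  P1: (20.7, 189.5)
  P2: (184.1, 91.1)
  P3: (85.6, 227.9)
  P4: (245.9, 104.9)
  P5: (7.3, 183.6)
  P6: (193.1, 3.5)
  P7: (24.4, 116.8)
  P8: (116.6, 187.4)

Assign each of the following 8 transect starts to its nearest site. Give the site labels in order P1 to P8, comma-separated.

Q, V, Q, Z, Q, J, C, Q

P1 → Q (d²=7355.14)
P2 → V (d²=4536.61)
P3 → Q (d²=412.45)
P4 → Z (d²=286.69)
P5 → Q (d²=10068.77)
P6 → J (d²=1609.25)
P7 → C (d²=10474.34)
P8 → Q (d²=1036.80)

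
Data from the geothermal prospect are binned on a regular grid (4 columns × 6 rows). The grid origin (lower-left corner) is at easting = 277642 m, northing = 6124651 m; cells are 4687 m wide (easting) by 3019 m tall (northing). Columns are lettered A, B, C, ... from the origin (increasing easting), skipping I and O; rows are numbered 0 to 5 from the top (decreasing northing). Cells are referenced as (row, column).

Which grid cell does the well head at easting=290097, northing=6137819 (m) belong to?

Column index: ⌊(290097 − 277642) / 4687⌋ = ⌊2.657⌋ = 2 → column C
Row offset from origin: ⌊(6137819 − 6124651) / 3019⌋ = ⌊4.362⌋ = 4 → row 1 (counted from top)

(1, C)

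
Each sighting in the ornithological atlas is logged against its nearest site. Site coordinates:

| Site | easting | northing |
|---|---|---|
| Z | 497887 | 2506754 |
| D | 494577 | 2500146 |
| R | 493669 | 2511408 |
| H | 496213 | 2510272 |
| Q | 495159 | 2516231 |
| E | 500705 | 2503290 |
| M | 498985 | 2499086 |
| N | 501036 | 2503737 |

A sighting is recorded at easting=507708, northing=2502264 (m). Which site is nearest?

N

Squared distances to each site:
Z: 116612141.000; D: 176909085.000; R: 280706257.000; H: 196263089.000; Q: 352554490.000; E: 50094685.000; M: 86190413.000; N: 46685313.000.
Minimum at N.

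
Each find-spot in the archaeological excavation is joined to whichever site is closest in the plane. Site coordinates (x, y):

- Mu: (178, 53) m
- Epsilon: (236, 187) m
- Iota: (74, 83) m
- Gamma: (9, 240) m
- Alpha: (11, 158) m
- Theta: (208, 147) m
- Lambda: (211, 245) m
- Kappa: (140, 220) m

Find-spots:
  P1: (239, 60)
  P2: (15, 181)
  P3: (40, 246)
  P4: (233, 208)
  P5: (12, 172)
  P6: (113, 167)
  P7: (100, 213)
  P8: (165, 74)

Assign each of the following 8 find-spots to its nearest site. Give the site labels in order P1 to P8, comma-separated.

Mu, Alpha, Gamma, Epsilon, Alpha, Kappa, Kappa, Mu

P1 → Mu (d²=3770.00)
P2 → Alpha (d²=545.00)
P3 → Gamma (d²=997.00)
P4 → Epsilon (d²=450.00)
P5 → Alpha (d²=197.00)
P6 → Kappa (d²=3538.00)
P7 → Kappa (d²=1649.00)
P8 → Mu (d²=610.00)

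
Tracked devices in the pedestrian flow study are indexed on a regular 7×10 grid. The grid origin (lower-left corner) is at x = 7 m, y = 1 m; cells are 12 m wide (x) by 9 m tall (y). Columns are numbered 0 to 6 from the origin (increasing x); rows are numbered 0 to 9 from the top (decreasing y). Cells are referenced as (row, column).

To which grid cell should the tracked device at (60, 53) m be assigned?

Column index: ⌊(60 − 7) / 12⌋ = ⌊4.417⌋ = 4
Row offset from origin: ⌊(53 − 1) / 9⌋ = ⌊5.778⌋ = 5 → row 4 (counted from top)

(4, 4)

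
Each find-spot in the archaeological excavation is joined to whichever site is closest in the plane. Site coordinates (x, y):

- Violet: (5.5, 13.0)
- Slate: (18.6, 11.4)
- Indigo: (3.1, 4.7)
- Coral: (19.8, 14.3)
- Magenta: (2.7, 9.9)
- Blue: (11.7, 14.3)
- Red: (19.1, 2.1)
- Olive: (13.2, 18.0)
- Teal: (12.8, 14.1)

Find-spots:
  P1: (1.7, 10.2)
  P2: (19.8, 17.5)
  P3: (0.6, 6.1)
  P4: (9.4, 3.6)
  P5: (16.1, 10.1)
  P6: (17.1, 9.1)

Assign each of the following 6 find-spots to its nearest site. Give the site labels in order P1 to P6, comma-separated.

P1 → Magenta (d²=1.09)
P2 → Coral (d²=10.24)
P3 → Indigo (d²=8.21)
P4 → Indigo (d²=40.90)
P5 → Slate (d²=7.94)
P6 → Slate (d²=7.54)

Magenta, Coral, Indigo, Indigo, Slate, Slate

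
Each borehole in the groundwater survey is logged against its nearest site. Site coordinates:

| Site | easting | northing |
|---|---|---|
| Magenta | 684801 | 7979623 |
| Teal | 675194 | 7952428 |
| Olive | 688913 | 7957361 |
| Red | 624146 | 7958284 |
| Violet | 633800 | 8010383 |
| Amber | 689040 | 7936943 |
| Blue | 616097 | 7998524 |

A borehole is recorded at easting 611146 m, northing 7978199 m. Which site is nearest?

Squared distances to each site:
Magenta: 5427086801.000; Teal: 4766290745.000; Olive: 6481928533.000; Red: 565607225.000; Violet: 1549013572.000; Amber: 7769532772.000; Blue: 437618026.000.
Minimum at Blue.

Blue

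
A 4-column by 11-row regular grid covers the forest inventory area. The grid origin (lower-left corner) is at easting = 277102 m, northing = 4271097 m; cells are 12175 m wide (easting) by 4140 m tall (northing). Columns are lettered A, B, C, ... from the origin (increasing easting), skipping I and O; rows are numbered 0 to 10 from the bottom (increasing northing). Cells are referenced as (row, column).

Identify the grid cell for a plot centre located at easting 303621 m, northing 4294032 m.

(5, C)

Column index: ⌊(303621 − 277102) / 12175⌋ = ⌊2.178⌋ = 2 → column C
Row offset from origin: ⌊(4294032 − 4271097) / 4140⌋ = ⌊5.540⌋ = 5 → row 5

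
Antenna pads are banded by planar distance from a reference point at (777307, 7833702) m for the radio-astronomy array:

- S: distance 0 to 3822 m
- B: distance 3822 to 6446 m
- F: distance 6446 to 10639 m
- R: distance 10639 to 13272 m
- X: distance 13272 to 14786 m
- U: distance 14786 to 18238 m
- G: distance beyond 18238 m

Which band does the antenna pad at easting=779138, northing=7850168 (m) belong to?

U

Distance = √((779138−777307)² + (7850168−7833702)²) = √(3352561.000 + 271129156.000) = 16567.490 m.
14786 ≤ 16567.490 < 18238 → U.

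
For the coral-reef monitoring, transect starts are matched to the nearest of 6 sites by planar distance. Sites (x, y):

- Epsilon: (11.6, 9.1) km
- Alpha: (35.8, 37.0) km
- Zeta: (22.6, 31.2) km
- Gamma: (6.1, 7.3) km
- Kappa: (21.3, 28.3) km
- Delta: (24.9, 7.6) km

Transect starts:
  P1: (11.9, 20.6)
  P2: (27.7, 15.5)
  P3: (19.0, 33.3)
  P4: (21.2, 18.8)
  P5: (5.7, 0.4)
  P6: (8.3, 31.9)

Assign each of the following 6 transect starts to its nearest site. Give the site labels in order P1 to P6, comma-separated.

P1 → Epsilon (d²=132.34)
P2 → Delta (d²=70.25)
P3 → Zeta (d²=17.37)
P4 → Kappa (d²=90.26)
P5 → Gamma (d²=47.77)
P6 → Kappa (d²=181.96)

Epsilon, Delta, Zeta, Kappa, Gamma, Kappa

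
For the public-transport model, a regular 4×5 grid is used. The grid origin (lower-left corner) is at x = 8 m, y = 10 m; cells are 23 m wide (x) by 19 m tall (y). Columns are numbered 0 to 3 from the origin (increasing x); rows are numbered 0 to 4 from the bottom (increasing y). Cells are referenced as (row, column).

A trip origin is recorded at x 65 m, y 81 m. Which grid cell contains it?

Column index: ⌊(65 − 8) / 23⌋ = ⌊2.478⌋ = 2
Row offset from origin: ⌊(81 − 10) / 19⌋ = ⌊3.737⌋ = 3 → row 3

(3, 2)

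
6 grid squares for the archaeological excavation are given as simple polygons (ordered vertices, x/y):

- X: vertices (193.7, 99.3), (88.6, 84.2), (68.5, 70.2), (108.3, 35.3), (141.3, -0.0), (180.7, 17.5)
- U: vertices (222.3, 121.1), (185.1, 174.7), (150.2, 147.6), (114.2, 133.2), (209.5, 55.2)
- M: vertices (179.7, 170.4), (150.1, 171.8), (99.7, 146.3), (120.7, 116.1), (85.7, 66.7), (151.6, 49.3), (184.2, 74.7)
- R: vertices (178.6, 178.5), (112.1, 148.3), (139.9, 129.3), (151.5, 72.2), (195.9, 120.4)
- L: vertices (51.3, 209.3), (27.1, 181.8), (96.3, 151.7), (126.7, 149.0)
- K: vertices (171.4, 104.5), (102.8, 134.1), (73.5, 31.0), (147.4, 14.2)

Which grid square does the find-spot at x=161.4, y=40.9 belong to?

X

Cast a ray rightward from (161.4, 40.9). For each polygon, the edges (by vertex number in listed order) whose endpoints lie on opposite sides of y = 40.9, where each meets that height, and whether that is right or left of the point:
X: 3–4 at x≈101.91 (left), 6–1 at x≈184.42 (right) → 1 crossing.
U: no edge straddles that height → 0 crossings.
M: no edge straddles that height → 0 crossings.
R: no edge straddles that height → 0 crossings.
L: no edge straddles that height → 0 crossings.
K: 2–3 at x≈76.31 (left), 4–1 at x≈154.50 (left) → 0 crossings.
Only X has an odd count, so the point is inside X.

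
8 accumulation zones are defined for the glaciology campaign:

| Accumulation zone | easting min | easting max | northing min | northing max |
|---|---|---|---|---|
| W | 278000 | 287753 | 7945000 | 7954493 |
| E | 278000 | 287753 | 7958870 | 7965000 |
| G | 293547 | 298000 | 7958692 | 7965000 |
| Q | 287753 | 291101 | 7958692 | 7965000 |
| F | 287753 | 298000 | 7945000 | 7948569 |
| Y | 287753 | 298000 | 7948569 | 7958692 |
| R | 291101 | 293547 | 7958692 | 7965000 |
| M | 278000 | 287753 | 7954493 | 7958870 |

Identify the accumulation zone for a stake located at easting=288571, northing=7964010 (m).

Q

The point has easting = 288571 and northing = 7964010.
Only Q satisfies 287753 ≤ easting ≤ 291101 and 7958692 ≤ northing ≤ 7965000.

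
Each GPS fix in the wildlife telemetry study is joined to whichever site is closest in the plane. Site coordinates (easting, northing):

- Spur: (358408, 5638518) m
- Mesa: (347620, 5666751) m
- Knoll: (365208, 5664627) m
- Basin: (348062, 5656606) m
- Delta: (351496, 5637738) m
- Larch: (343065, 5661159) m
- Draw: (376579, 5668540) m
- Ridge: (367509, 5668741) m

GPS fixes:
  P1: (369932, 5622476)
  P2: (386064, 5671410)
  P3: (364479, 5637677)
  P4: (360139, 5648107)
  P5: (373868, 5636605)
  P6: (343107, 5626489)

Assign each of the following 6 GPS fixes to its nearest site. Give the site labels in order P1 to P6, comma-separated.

Spur, Draw, Spur, Spur, Spur, Delta

P1 → Spur (d²=390148340.00)
P2 → Draw (d²=98202125.00)
P3 → Spur (d²=37564322.00)
P4 → Spur (d²=94945282.00)
P5 → Spur (d²=242671169.00)
P6 → Delta (d²=196915322.00)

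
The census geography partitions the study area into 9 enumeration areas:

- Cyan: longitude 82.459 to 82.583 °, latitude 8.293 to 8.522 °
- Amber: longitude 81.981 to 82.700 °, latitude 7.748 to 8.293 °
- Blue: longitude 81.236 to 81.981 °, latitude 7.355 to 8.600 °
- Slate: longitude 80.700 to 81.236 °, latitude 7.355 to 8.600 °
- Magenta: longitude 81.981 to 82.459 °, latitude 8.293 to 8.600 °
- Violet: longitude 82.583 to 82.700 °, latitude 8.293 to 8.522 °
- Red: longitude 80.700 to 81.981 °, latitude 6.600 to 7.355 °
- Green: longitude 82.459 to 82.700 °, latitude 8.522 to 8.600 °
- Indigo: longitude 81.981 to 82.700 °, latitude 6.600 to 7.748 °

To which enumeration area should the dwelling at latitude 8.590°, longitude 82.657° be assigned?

The point has longitude = 82.657 and latitude = 8.590.
Only Green satisfies 82.459 ≤ longitude ≤ 82.700 and 8.522 ≤ latitude ≤ 8.600.

Green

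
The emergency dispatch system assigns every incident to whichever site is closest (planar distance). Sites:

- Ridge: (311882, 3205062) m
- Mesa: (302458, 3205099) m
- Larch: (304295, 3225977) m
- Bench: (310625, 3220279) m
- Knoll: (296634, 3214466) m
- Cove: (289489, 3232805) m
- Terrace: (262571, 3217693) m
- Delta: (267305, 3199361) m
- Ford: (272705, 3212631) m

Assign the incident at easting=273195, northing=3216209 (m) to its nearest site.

Squared distances to each site:
Ridge: 1620939578.000; Mesa: 979755269.000; Larch: 1062623824.000; Bench: 1417569800.000; Knoll: 552424770.000; Cove: 540921652.000; Terrace: 115071632.000; Delta: 318547204.000; Ford: 13042184.000.
Minimum at Ford.

Ford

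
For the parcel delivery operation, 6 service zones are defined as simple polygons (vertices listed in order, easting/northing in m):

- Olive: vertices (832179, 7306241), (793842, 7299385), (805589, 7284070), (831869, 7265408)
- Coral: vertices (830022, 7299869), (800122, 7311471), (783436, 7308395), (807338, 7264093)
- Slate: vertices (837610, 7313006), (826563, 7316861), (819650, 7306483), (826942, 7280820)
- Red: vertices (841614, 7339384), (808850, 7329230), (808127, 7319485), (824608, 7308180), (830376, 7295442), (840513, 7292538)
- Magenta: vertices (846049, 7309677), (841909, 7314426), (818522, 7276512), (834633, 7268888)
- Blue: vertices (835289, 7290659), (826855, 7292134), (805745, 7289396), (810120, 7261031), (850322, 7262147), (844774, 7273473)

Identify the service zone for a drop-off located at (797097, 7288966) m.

Cast a ray rightward from (797097, 7288966). For each polygon, the edges (by vertex number in listed order) whose endpoints lie on opposite sides of northing = 7288966, where each meets that height, and whether that is right or left of the point:
Olive: 2–3 at easting≈801833.6 (right), 4–1 at easting≈832047.8 (right) → 2 crossings.
Coral: 3–4 at easting≈793918.4 (left), 4–1 at easting≈823108.9 (right) → 1 crossing.
Slate: 3–4 at easting≈824627.4 (right), 4–1 at easting≈829642.0 (right) → 2 crossings.
Red: no edge straddles that height → 0 crossings.
Magenta: 2–3 at easting≈826204.2 (right), 4–1 at easting≈840252.4 (right) → 2 crossings.
Blue: 3–4 at easting≈805811.3 (right), 6–1 at easting≈836223.4 (right) → 2 crossings.
Only Coral has an odd count, so the point is inside Coral.

Coral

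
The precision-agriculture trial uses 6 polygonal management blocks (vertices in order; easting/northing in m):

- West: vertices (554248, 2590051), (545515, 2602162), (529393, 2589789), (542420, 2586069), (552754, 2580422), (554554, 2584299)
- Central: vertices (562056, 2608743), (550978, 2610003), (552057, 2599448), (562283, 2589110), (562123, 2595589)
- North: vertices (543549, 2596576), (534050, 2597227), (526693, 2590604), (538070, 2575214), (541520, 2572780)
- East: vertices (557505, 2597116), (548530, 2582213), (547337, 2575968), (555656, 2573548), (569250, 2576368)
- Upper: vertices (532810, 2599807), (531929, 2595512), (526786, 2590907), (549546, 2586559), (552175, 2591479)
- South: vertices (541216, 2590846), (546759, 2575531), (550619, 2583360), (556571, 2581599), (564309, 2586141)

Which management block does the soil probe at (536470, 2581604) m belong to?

North

Cast a ray rightward from (536470, 2581604). For each polygon, the edges (by vertex number in listed order) whose endpoints lie on opposite sides of northing = 2581604, where each meets that height, and whether that is right or left of the point:
West: 4–5 at easting≈550590.9 (right), 5–6 at easting≈553302.8 (right) → 2 crossings.
Central: no edge straddles that height → 0 crossings.
North: 3–4 at easting≈533346.2 (left), 5–1 at easting≈542272.4 (right) → 1 crossing.
East: 2–3 at easting≈548413.7 (right), 5–1 at easting≈566286.0 (right) → 2 crossings.
Upper: no edge straddles that height → 0 crossings.
South: 1–2 at easting≈544561.0 (right), 2–3 at easting≈549753.2 (right), 3–4 at easting≈556554.1 (right), 4–5 at easting≈556579.5 (right) → 4 crossings.
Only North has an odd count, so the point is inside North.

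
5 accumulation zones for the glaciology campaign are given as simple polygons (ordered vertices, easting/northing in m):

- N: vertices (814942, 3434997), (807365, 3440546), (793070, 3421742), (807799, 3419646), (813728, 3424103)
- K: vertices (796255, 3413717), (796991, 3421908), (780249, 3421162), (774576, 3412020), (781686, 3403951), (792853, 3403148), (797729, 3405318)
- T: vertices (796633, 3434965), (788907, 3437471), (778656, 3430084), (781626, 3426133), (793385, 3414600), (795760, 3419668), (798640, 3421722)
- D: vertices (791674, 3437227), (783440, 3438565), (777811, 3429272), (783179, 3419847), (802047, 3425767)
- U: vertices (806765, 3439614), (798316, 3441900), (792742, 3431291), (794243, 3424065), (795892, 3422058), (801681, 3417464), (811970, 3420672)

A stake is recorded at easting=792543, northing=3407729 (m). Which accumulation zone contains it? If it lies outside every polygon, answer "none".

Cast a ray rightward from (792543, 3407729). For each polygon, the edges (by vertex number in listed order) whose endpoints lie on opposite sides of northing = 3407729, where each meets that height, and whether that is right or left of the point:
N: no edge straddles that height → 0 crossings.
K: 4–5 at easting≈778357.0 (left), 7–1 at easting≈797305.9 (right) → 1 crossing.
T: no edge straddles that height → 0 crossings.
D: no edge straddles that height → 0 crossings.
U: no edge straddles that height → 0 crossings.
Only K has an odd count, so the point is inside K.

K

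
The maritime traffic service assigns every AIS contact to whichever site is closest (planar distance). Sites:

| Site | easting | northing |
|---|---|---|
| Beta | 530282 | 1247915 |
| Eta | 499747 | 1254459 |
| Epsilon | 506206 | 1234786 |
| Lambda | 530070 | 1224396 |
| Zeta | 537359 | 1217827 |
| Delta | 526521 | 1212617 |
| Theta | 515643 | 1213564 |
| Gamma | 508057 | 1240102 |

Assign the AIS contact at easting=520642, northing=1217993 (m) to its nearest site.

Theta

Squared distances to each site:
Beta: 988255684.000; Eta: 1766370181.000; Epsilon: 490402945.000; Lambda: 129885593.000; Zeta: 279485645.000; Delta: 63464017.000; Theta: 44606042.000; Gamma: 647190106.000.
Minimum at Theta.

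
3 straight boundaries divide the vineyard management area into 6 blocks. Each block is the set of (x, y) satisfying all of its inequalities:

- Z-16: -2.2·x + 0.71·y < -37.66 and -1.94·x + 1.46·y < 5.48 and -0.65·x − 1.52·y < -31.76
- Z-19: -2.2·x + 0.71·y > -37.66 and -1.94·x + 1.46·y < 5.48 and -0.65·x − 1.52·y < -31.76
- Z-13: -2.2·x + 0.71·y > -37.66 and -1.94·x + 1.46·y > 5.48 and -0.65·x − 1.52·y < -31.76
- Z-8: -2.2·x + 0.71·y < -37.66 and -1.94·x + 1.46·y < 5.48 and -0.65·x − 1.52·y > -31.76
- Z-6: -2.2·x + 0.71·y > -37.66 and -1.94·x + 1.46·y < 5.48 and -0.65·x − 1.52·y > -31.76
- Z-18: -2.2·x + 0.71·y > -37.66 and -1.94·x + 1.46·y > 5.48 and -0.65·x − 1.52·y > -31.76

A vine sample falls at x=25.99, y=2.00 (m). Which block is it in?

-2.2·25.99 + 0.71·2.00 = -55.758, which is < -37.66
-1.94·25.99 + 1.46·2.00 = -47.501, which is < 5.48
-0.65·25.99 − 1.52·2.00 = -19.933, which is > -31.76
This sign pattern matches Z-8.

Z-8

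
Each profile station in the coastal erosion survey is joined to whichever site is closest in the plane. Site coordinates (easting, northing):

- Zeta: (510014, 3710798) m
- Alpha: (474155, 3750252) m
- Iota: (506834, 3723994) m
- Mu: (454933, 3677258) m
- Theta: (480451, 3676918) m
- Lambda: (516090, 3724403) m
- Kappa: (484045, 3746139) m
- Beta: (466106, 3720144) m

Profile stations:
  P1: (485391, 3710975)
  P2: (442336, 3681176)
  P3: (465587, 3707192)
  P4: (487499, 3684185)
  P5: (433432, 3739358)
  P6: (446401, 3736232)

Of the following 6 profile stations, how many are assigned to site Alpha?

P1 → Beta
P2 → Mu
P3 → Beta
P4 → Theta
P5 → Beta
P6 → Beta
0 of the 6 go to Alpha.

0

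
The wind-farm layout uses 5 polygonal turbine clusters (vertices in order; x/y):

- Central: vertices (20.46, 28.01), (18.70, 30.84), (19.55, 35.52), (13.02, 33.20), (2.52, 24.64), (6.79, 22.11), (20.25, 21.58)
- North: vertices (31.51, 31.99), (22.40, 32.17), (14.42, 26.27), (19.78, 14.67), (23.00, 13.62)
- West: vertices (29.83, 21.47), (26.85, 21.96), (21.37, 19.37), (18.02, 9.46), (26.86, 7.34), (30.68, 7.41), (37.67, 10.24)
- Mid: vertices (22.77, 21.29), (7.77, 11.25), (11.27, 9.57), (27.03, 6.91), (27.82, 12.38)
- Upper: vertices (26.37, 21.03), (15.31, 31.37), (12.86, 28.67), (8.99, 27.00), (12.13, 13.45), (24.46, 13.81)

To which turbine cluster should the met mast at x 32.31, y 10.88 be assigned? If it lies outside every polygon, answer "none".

West

Cast a ray rightward from (32.31, 10.88). For each polygon, the edges (by vertex number in listed order) whose endpoints lie on opposite sides of y = 10.88, where each meets that height, and whether that is right or left of the point:
Central: no edge straddles that height → 0 crossings.
North: no edge straddles that height → 0 crossings.
West: 3–4 at x≈18.500 (left), 7–1 at x≈37.223 (right) → 1 crossing.
Mid: 2–3 at x≈8.541 (left), 4–5 at x≈27.603 (left) → 0 crossings.
Upper: no edge straddles that height → 0 crossings.
Only West has an odd count, so the point is inside West.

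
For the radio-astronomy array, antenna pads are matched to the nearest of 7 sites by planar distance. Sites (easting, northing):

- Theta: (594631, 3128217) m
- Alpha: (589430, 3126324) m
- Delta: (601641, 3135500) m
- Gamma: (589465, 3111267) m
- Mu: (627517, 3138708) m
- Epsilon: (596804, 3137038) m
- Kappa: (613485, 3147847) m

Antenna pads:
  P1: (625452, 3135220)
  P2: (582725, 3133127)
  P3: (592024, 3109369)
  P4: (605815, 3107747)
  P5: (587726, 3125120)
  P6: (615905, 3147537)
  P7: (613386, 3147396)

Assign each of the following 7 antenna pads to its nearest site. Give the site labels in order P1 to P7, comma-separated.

P1 → Mu (d²=16430369.00)
P2 → Alpha (d²=91237834.00)
P3 → Gamma (d²=10150885.00)
P4 → Gamma (d²=279712900.00)
P5 → Alpha (d²=4353232.00)
P6 → Kappa (d²=5952500.00)
P7 → Kappa (d²=213202.00)

Mu, Alpha, Gamma, Gamma, Alpha, Kappa, Kappa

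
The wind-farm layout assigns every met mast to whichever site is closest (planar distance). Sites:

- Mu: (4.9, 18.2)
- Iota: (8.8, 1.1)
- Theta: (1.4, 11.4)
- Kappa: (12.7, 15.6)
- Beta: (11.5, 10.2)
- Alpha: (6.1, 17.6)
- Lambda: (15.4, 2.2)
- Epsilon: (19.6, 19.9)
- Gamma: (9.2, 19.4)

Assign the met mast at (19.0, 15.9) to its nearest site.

Epsilon

Squared distances to each site:
Mu: 204.100; Iota: 323.080; Theta: 330.010; Kappa: 39.780; Beta: 88.740; Alpha: 169.300; Lambda: 200.650; Epsilon: 16.360; Gamma: 108.290.
Minimum at Epsilon.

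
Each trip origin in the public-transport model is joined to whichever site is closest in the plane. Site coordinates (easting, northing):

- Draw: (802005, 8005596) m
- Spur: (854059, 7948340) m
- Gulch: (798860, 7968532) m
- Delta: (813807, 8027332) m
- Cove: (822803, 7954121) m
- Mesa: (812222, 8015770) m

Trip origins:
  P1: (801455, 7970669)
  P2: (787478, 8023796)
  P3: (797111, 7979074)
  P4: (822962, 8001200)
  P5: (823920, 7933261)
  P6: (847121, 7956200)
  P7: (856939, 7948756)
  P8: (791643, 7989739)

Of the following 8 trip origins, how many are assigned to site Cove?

P1 → Gulch
P2 → Draw
P3 → Gulch
P4 → Mesa
P5 → Cove
P6 → Spur
P7 → Spur
P8 → Draw
1 of the 8 goes to Cove.

1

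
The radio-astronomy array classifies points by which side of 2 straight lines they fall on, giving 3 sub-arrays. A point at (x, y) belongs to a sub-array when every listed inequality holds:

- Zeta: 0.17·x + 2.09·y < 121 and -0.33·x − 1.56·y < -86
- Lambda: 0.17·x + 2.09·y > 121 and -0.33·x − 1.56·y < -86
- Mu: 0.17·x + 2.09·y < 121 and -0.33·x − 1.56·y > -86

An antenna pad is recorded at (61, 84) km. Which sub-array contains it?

0.17·61 + 2.09·84 = 185.930, which is > 121
-0.33·61 − 1.56·84 = -151.170, which is < -86
This sign pattern matches Lambda.

Lambda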